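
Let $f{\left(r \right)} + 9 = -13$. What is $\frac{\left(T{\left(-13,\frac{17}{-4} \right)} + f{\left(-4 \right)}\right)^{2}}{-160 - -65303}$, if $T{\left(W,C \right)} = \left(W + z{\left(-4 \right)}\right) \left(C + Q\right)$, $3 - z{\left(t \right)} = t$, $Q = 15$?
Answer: $\frac{29929}{260572} \approx 0.11486$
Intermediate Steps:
$z{\left(t \right)} = 3 - t$
$f{\left(r \right)} = -22$ ($f{\left(r \right)} = -9 - 13 = -22$)
$T{\left(W,C \right)} = \left(7 + W\right) \left(15 + C\right)$ ($T{\left(W,C \right)} = \left(W + \left(3 - -4\right)\right) \left(C + 15\right) = \left(W + \left(3 + 4\right)\right) \left(15 + C\right) = \left(W + 7\right) \left(15 + C\right) = \left(7 + W\right) \left(15 + C\right)$)
$\frac{\left(T{\left(-13,\frac{17}{-4} \right)} + f{\left(-4 \right)}\right)^{2}}{-160 - -65303} = \frac{\left(\left(105 + 7 \frac{17}{-4} + 15 \left(-13\right) + \frac{17}{-4} \left(-13\right)\right) - 22\right)^{2}}{-160 - -65303} = \frac{\left(\left(105 + 7 \cdot 17 \left(- \frac{1}{4}\right) - 195 + 17 \left(- \frac{1}{4}\right) \left(-13\right)\right) - 22\right)^{2}}{-160 + 65303} = \frac{\left(\left(105 + 7 \left(- \frac{17}{4}\right) - 195 - - \frac{221}{4}\right) - 22\right)^{2}}{65143} = \left(\left(105 - \frac{119}{4} - 195 + \frac{221}{4}\right) - 22\right)^{2} \cdot \frac{1}{65143} = \left(- \frac{129}{2} - 22\right)^{2} \cdot \frac{1}{65143} = \left(- \frac{173}{2}\right)^{2} \cdot \frac{1}{65143} = \frac{29929}{4} \cdot \frac{1}{65143} = \frac{29929}{260572}$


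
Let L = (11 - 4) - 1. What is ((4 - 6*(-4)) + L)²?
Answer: 1156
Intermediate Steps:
L = 6 (L = 7 - 1 = 6)
((4 - 6*(-4)) + L)² = ((4 - 6*(-4)) + 6)² = ((4 + 24) + 6)² = (28 + 6)² = 34² = 1156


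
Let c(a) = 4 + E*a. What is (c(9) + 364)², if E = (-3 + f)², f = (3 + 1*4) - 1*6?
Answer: 163216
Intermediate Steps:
f = 1 (f = (3 + 4) - 6 = 7 - 6 = 1)
E = 4 (E = (-3 + 1)² = (-2)² = 4)
c(a) = 4 + 4*a
(c(9) + 364)² = ((4 + 4*9) + 364)² = ((4 + 36) + 364)² = (40 + 364)² = 404² = 163216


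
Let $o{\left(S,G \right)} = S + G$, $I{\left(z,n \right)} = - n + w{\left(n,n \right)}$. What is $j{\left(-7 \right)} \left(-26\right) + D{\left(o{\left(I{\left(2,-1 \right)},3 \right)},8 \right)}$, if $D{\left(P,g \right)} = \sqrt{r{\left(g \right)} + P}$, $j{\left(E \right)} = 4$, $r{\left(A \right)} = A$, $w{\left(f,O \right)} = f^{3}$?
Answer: $-104 + \sqrt{11} \approx -100.68$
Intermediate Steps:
$I{\left(z,n \right)} = n^{3} - n$ ($I{\left(z,n \right)} = - n + n^{3} = n^{3} - n$)
$o{\left(S,G \right)} = G + S$
$D{\left(P,g \right)} = \sqrt{P + g}$ ($D{\left(P,g \right)} = \sqrt{g + P} = \sqrt{P + g}$)
$j{\left(-7 \right)} \left(-26\right) + D{\left(o{\left(I{\left(2,-1 \right)},3 \right)},8 \right)} = 4 \left(-26\right) + \sqrt{\left(3 + \left(\left(-1\right)^{3} - -1\right)\right) + 8} = -104 + \sqrt{\left(3 + \left(-1 + 1\right)\right) + 8} = -104 + \sqrt{\left(3 + 0\right) + 8} = -104 + \sqrt{3 + 8} = -104 + \sqrt{11}$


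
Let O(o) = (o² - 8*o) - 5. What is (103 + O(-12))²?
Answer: 114244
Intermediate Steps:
O(o) = -5 + o² - 8*o
(103 + O(-12))² = (103 + (-5 + (-12)² - 8*(-12)))² = (103 + (-5 + 144 + 96))² = (103 + 235)² = 338² = 114244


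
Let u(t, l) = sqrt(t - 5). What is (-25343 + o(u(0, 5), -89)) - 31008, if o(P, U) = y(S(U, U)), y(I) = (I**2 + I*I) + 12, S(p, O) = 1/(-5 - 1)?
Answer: -1014101/18 ≈ -56339.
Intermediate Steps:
u(t, l) = sqrt(-5 + t)
S(p, O) = -1/6 (S(p, O) = 1/(-6) = -1/6)
y(I) = 12 + 2*I**2 (y(I) = (I**2 + I**2) + 12 = 2*I**2 + 12 = 12 + 2*I**2)
o(P, U) = 217/18 (o(P, U) = 12 + 2*(-1/6)**2 = 12 + 2*(1/36) = 12 + 1/18 = 217/18)
(-25343 + o(u(0, 5), -89)) - 31008 = (-25343 + 217/18) - 31008 = -455957/18 - 31008 = -1014101/18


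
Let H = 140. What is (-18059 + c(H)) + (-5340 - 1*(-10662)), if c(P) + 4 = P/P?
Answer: -12740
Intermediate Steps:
c(P) = -3 (c(P) = -4 + P/P = -4 + 1 = -3)
(-18059 + c(H)) + (-5340 - 1*(-10662)) = (-18059 - 3) + (-5340 - 1*(-10662)) = -18062 + (-5340 + 10662) = -18062 + 5322 = -12740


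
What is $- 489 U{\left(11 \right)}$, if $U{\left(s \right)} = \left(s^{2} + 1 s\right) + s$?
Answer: $-69927$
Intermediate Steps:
$U{\left(s \right)} = s^{2} + 2 s$ ($U{\left(s \right)} = \left(s^{2} + s\right) + s = \left(s + s^{2}\right) + s = s^{2} + 2 s$)
$- 489 U{\left(11 \right)} = - 489 \cdot 11 \left(2 + 11\right) = - 489 \cdot 11 \cdot 13 = \left(-489\right) 143 = -69927$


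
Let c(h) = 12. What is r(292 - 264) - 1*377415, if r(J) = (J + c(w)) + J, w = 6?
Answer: -377347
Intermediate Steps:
r(J) = 12 + 2*J (r(J) = (J + 12) + J = (12 + J) + J = 12 + 2*J)
r(292 - 264) - 1*377415 = (12 + 2*(292 - 264)) - 1*377415 = (12 + 2*28) - 377415 = (12 + 56) - 377415 = 68 - 377415 = -377347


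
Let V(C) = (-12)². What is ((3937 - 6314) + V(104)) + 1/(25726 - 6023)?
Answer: -43996798/19703 ≈ -2233.0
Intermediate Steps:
V(C) = 144
((3937 - 6314) + V(104)) + 1/(25726 - 6023) = ((3937 - 6314) + 144) + 1/(25726 - 6023) = (-2377 + 144) + 1/19703 = -2233 + 1/19703 = -43996798/19703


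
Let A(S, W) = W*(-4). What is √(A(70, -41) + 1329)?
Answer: √1493 ≈ 38.639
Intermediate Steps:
A(S, W) = -4*W
√(A(70, -41) + 1329) = √(-4*(-41) + 1329) = √(164 + 1329) = √1493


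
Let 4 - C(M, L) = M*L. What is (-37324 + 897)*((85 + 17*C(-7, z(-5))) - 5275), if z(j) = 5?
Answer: 164905029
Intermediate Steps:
C(M, L) = 4 - L*M (C(M, L) = 4 - M*L = 4 - L*M)
(-37324 + 897)*((85 + 17*C(-7, z(-5))) - 5275) = (-37324 + 897)*((85 + 17*(4 - 1*5*(-7))) - 5275) = -36427*((85 + 17*(4 + 35)) - 5275) = -36427*((85 + 17*39) - 5275) = -36427*((85 + 663) - 5275) = -36427*(748 - 5275) = -36427*(-4527) = 164905029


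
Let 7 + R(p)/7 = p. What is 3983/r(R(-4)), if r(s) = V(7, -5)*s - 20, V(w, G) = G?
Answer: 3983/365 ≈ 10.912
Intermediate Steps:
R(p) = -49 + 7*p
r(s) = -20 - 5*s (r(s) = -5*s - 20 = -20 - 5*s)
3983/r(R(-4)) = 3983/(-20 - 5*(-49 + 7*(-4))) = 3983/(-20 - 5*(-49 - 28)) = 3983/(-20 - 5*(-77)) = 3983/(-20 + 385) = 3983/365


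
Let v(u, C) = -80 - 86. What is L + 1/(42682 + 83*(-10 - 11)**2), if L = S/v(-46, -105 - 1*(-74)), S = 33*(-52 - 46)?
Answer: 128203928/6580655 ≈ 19.482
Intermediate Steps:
v(u, C) = -166
S = -3234 (S = 33*(-98) = -3234)
L = 1617/83 (L = -3234/(-166) = -3234*(-1/166) = 1617/83 ≈ 19.482)
L + 1/(42682 + 83*(-10 - 11)**2) = 1617/83 + 1/(42682 + 83*(-10 - 11)**2) = 1617/83 + 1/(42682 + 83*(-21)**2) = 1617/83 + 1/(42682 + 83*441) = 1617/83 + 1/(42682 + 36603) = 1617/83 + 1/79285 = 128203928/6580655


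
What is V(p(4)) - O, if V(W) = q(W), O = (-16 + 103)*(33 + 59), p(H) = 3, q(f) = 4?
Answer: -8000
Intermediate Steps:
O = 8004 (O = 87*92 = 8004)
V(W) = 4
V(p(4)) - O = 4 - 1*8004 = 4 - 8004 = -8000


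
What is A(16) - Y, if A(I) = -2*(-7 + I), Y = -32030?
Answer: 32012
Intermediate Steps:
A(I) = 14 - 2*I
A(16) - Y = (14 - 2*16) - 1*(-32030) = (14 - 32) + 32030 = -18 + 32030 = 32012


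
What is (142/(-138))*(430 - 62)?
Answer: -1136/3 ≈ -378.67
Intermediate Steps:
(142/(-138))*(430 - 62) = (142*(-1/138))*368 = -71/69*368 = -1136/3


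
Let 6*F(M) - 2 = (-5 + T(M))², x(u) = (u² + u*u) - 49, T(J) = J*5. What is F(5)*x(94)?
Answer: 1180741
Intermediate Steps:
T(J) = 5*J
x(u) = -49 + 2*u² (x(u) = (u² + u²) - 49 = 2*u² - 49 = -49 + 2*u²)
F(M) = ⅓ + (-5 + 5*M)²/6
F(5)*x(94) = (⅓ + 25*(-1 + 5)²/6)*(-49 + 2*94²) = (⅓ + (25/6)*4²)*(-49 + 2*8836) = (⅓ + (25/6)*16)*(-49 + 17672) = (⅓ + 200/3)*17623 = 67*17623 = 1180741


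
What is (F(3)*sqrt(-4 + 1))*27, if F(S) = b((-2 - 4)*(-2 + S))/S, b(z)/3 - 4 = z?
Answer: -54*I*sqrt(3) ≈ -93.531*I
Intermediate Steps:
b(z) = 12 + 3*z
F(S) = (48 - 18*S)/S (F(S) = (12 + 3*((-2 - 4)*(-2 + S)))/S = (12 + 3*(-6*(-2 + S)))/S = (12 + 3*(12 - 6*S))/S = (12 + (36 - 18*S))/S = (48 - 18*S)/S)
(F(3)*sqrt(-4 + 1))*27 = ((-18 + 48/3)*sqrt(-4 + 1))*27 = ((-18 + 48*(1/3))*sqrt(-3))*27 = ((-18 + 16)*(I*sqrt(3)))*27 = -2*I*sqrt(3)*27 = -54*I*sqrt(3)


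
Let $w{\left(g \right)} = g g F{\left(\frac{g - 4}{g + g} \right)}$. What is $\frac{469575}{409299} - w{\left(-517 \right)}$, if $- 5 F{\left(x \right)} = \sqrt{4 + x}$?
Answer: $\frac{156525}{136433} + \frac{517 \sqrt{4815338}}{10} \approx 1.1345 \cdot 10^{5}$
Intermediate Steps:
$F{\left(x \right)} = - \frac{\sqrt{4 + x}}{5}$
$w{\left(g \right)} = - \frac{g^{2} \sqrt{4 + \frac{-4 + g}{2 g}}}{5}$ ($w{\left(g \right)} = g g \left(- \frac{\sqrt{4 + \frac{g - 4}{g + g}}}{5}\right) = g^{2} \left(- \frac{\sqrt{4 + \frac{-4 + g}{2 g}}}{5}\right) = - \frac{g^{2} \sqrt{4 + \frac{-4 + g}{2 g}}}{5}$)
$\frac{469575}{409299} - w{\left(-517 \right)} = \frac{469575}{409299} - - \frac{\left(-517\right)^{2} \sqrt{18 - \frac{8}{-517}}}{10} = 469575 \cdot \frac{1}{409299} - \left(- \frac{1}{10}\right) 267289 \sqrt{18 - - \frac{8}{517}} = \frac{156525}{136433} - \left(- \frac{1}{10}\right) 267289 \sqrt{18 + \frac{8}{517}} = \frac{156525}{136433} - \left(- \frac{1}{10}\right) 267289 \sqrt{\frac{9314}{517}} = \frac{156525}{136433} - \left(- \frac{1}{10}\right) 267289 \frac{\sqrt{4815338}}{517} = \frac{156525}{136433} - - \frac{517 \sqrt{4815338}}{10} = \frac{156525}{136433} + \frac{517 \sqrt{4815338}}{10}$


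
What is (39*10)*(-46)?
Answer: -17940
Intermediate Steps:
(39*10)*(-46) = 390*(-46) = -17940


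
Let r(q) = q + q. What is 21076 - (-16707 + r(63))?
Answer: 37657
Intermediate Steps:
r(q) = 2*q
21076 - (-16707 + r(63)) = 21076 - (-16707 + 2*63) = 21076 - (-16707 + 126) = 21076 - 1*(-16581) = 21076 + 16581 = 37657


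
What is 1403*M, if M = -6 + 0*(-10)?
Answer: -8418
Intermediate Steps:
M = -6 (M = -6 + 0 = -6)
1403*M = 1403*(-6) = -8418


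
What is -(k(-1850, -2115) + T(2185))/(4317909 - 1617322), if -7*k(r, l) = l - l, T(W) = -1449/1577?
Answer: 1449/4258825699 ≈ 3.4023e-7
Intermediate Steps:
T(W) = -1449/1577 (T(W) = -1449*1/1577 = -1449/1577)
k(r, l) = 0 (k(r, l) = -(l - l)/7 = -⅐*0 = 0)
-(k(-1850, -2115) + T(2185))/(4317909 - 1617322) = -(0 - 1449/1577)/(4317909 - 1617322) = -(-1449)/(1577*2700587) = -1*(-1449/4258825699) = 1449/4258825699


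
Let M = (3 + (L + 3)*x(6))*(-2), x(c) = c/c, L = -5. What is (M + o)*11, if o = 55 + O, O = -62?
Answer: -99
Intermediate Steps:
x(c) = 1
o = -7 (o = 55 - 62 = -7)
M = -2 (M = (3 + (-5 + 3)*1)*(-2) = (3 - 2*1)*(-2) = (3 - 2)*(-2) = 1*(-2) = -2)
(M + o)*11 = (-2 - 7)*11 = -9*11 = -99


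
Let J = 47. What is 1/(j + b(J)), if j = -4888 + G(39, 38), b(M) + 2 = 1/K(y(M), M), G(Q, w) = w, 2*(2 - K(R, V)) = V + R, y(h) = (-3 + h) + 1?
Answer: -44/213489 ≈ -0.00020610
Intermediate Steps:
y(h) = -2 + h
K(R, V) = 2 - R/2 - V/2 (K(R, V) = 2 - (V + R)/2 = 2 - (R + V)/2 = 2 + (-R/2 - V/2) = 2 - R/2 - V/2)
b(M) = -2 + 1/(3 - M) (b(M) = -2 + 1/(2 - (-2 + M)/2 - M/2) = -2 + 1/(2 + (1 - M/2) - M/2) = -2 + 1/(3 - M))
j = -4850 (j = -4888 + 38 = -4850)
1/(j + b(J)) = 1/(-4850 + (5 - 2*47)/(-3 + 47)) = 1/(-4850 + (5 - 94)/44) = 1/(-4850 + (1/44)*(-89)) = 1/(-4850 - 89/44) = 1/(-213489/44) = -44/213489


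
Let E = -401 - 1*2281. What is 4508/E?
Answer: -2254/1341 ≈ -1.6808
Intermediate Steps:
E = -2682 (E = -401 - 2281 = -2682)
4508/E = 4508/(-2682) = 4508*(-1/2682) = -2254/1341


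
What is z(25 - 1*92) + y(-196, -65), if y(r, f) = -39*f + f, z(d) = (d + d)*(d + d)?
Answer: 20426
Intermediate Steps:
z(d) = 4*d**2 (z(d) = (2*d)*(2*d) = 4*d**2)
y(r, f) = -38*f
z(25 - 1*92) + y(-196, -65) = 4*(25 - 1*92)**2 - 38*(-65) = 4*(25 - 92)**2 + 2470 = 4*(-67)**2 + 2470 = 4*4489 + 2470 = 17956 + 2470 = 20426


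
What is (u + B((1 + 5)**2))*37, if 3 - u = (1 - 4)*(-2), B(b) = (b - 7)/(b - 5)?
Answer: -2368/31 ≈ -76.387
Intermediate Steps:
B(b) = (-7 + b)/(-5 + b)
u = -3 (u = 3 - (1 - 4)*(-2) = 3 - (-3)*(-2) = 3 - 1*6 = 3 - 6 = -3)
(u + B((1 + 5)**2))*37 = (-3 + (-7 + (1 + 5)**2)/(-5 + (1 + 5)**2))*37 = (-3 + (-7 + 6**2)/(-5 + 6**2))*37 = (-3 + (-7 + 36)/(-5 + 36))*37 = (-3 + 29/31)*37 = -64/31*37 = -2368/31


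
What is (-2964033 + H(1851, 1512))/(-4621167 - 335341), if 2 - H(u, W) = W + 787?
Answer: 1483165/2478254 ≈ 0.59847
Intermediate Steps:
H(u, W) = -785 - W (H(u, W) = 2 - (W + 787) = 2 - (787 + W) = 2 + (-787 - W) = -785 - W)
(-2964033 + H(1851, 1512))/(-4621167 - 335341) = (-2964033 + (-785 - 1*1512))/(-4621167 - 335341) = (-2964033 + (-785 - 1512))/(-4956508) = (-2964033 - 2297)*(-1/4956508) = -2966330*(-1/4956508) = 1483165/2478254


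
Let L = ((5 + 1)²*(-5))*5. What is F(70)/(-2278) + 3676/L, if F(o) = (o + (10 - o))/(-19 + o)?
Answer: -17794972/4356675 ≈ -4.0845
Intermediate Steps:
F(o) = 10/(-19 + o)
L = -900 (L = (6²*(-5))*5 = (36*(-5))*5 = -180*5 = -900)
F(70)/(-2278) + 3676/L = (10/(-19 + 70))/(-2278) + 3676/(-900) = (10/51)*(-1/2278) + 3676*(-1/900) = (10*(1/51))*(-1/2278) - 919/225 = (10/51)*(-1/2278) - 919/225 = -5/58089 - 919/225 = -17794972/4356675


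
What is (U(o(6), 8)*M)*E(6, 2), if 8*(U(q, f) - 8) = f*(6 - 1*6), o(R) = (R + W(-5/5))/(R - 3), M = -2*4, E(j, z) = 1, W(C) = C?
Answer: -64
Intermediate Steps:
M = -8
o(R) = (-1 + R)/(-3 + R) (o(R) = (R - 5/5)/(R - 3) = (R - 5*⅕)/(-3 + R) = (R - 1)/(-3 + R) = (-1 + R)/(-3 + R))
U(q, f) = 8 (U(q, f) = 8 + (f*(6 - 1*6))/8 = 8 + (f*(6 - 6))/8 = 8 + (f*0)/8 = 8 + (⅛)*0 = 8 + 0 = 8)
(U(o(6), 8)*M)*E(6, 2) = (8*(-8))*1 = -64*1 = -64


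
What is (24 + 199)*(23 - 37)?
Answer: -3122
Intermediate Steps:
(24 + 199)*(23 - 37) = 223*(-14) = -3122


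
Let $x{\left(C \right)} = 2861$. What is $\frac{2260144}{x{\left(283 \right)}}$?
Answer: $\frac{2260144}{2861} \approx 789.98$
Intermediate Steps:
$\frac{2260144}{x{\left(283 \right)}} = \frac{2260144}{2861}$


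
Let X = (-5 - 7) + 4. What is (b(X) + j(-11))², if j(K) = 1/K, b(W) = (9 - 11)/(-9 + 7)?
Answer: 100/121 ≈ 0.82645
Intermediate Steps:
X = -8 (X = -12 + 4 = -8)
b(W) = 1 (b(W) = -2/(-2) = -2*(-½) = 1)
(b(X) + j(-11))² = (1 + 1/(-11))² = (1 - 1/11)² = (10/11)² = 100/121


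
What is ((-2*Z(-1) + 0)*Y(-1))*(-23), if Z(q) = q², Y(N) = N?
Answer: -46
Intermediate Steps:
((-2*Z(-1) + 0)*Y(-1))*(-23) = ((-2*(-1)² + 0)*(-1))*(-23) = ((-2*1 + 0)*(-1))*(-23) = ((-2 + 0)*(-1))*(-23) = -2*(-1)*(-23) = 2*(-23) = -46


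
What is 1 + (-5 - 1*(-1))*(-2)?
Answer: 9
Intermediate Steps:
1 + (-5 - 1*(-1))*(-2) = 1 + (-5 + 1)*(-2) = 1 - 4*(-2) = 1 + 8 = 9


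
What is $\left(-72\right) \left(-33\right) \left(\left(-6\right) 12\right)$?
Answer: $-171072$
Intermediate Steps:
$\left(-72\right) \left(-33\right) \left(\left(-6\right) 12\right) = 2376 \left(-72\right) = -171072$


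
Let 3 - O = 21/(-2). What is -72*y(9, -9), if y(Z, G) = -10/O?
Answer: 160/3 ≈ 53.333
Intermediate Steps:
O = 27/2 (O = 3 - 21/(-2) = 3 - 21*(-1)/2 = 3 - 1*(-21/2) = 3 + 21/2 = 27/2 ≈ 13.500)
y(Z, G) = -20/27 (y(Z, G) = -10/27/2 = -10*2/27 = -20/27)
-72*y(9, -9) = -72*(-20/27) = 160/3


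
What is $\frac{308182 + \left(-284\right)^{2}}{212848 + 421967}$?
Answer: $\frac{388838}{634815} \approx 0.61252$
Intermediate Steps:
$\frac{308182 + \left(-284\right)^{2}}{212848 + 421967} = \frac{308182 + 80656}{634815} = 388838 \cdot \frac{1}{634815} = \frac{388838}{634815}$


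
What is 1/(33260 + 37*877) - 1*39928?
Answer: -2623628951/65709 ≈ -39928.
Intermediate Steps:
1/(33260 + 37*877) - 1*39928 = 1/(33260 + 32449) - 39928 = 1/65709 - 39928 = -2623628951/65709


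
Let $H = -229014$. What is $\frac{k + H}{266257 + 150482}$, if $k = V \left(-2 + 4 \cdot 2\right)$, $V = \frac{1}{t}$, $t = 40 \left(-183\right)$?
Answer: $- \frac{279397081}{508421580} \approx -0.54954$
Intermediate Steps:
$t = -7320$
$V = - \frac{1}{7320}$ ($V = \frac{1}{-7320} = - \frac{1}{7320} \approx -0.00013661$)
$k = - \frac{1}{1220}$ ($k = - \frac{-2 + 4 \cdot 2}{7320} = - \frac{-2 + 8}{7320} = \left(- \frac{1}{7320}\right) 6 = - \frac{1}{1220} \approx -0.00081967$)
$\frac{k + H}{266257 + 150482} = \frac{- \frac{1}{1220} - 229014}{266257 + 150482} = - \frac{279397081}{1220 \cdot 416739} = \left(- \frac{279397081}{1220}\right) \frac{1}{416739} = - \frac{279397081}{508421580}$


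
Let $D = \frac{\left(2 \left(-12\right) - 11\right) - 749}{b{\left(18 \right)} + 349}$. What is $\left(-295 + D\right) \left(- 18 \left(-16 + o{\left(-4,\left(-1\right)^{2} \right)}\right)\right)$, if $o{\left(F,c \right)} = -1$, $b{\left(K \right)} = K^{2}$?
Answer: $- \frac{60991614}{673} \approx -90627.0$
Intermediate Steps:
$D = - \frac{784}{673}$ ($D = \frac{\left(2 \left(-12\right) - 11\right) - 749}{18^{2} + 349} = \frac{\left(-24 - 11\right) - 749}{324 + 349} = \frac{-35 - 749}{673} = \left(-784\right) \frac{1}{673} = - \frac{784}{673} \approx -1.1649$)
$\left(-295 + D\right) \left(- 18 \left(-16 + o{\left(-4,\left(-1\right)^{2} \right)}\right)\right) = \left(-295 - \frac{784}{673}\right) \left(- 18 \left(-16 - 1\right)\right) = - \frac{199319 \left(\left(-18\right) \left(-17\right)\right)}{673} = \left(- \frac{199319}{673}\right) 306 = - \frac{60991614}{673}$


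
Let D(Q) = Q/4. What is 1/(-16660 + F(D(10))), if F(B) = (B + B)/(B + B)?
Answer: -1/16659 ≈ -6.0028e-5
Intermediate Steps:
D(Q) = Q/4 (D(Q) = Q*(1/4) = Q/4)
F(B) = 1 (F(B) = (2*B)/((2*B)) = (2*B)*(1/(2*B)) = 1)
1/(-16660 + F(D(10))) = 1/(-16660 + 1) = 1/(-16659) = -1/16659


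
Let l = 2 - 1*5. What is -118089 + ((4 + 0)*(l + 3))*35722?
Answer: -118089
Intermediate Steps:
l = -3 (l = 2 - 5 = -3)
-118089 + ((4 + 0)*(l + 3))*35722 = -118089 + ((4 + 0)*(-3 + 3))*35722 = -118089 + (4*0)*35722 = -118089 + 0*35722 = -118089 + 0 = -118089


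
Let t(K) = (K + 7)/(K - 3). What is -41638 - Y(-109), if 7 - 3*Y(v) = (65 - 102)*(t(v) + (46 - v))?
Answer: -2439541/56 ≈ -43563.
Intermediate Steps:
t(K) = (7 + K)/(-3 + K)
Y(v) = 1709/3 - 37*v/3 + 37*(7 + v)/(3*(-3 + v)) (Y(v) = 7/3 - (65 - 102)*((7 + v)/(-3 + v) + (46 - v))/3 = 7/3 - (-37)*(46 - v + (7 + v)/(-3 + v))/3 = 7/3 - (-1702 + 37*v - 37*(7 + v)/(-3 + v))/3 = 7/3 + (1702/3 - 37*v/3 + 37*(7 + v)/(3*(-3 + v))) = 1709/3 - 37*v/3 + 37*(7 + v)/(3*(-3 + v)))
-41638 - Y(-109) = -41638 - (-4868 - 37*(-109)**2 + 1857*(-109))/(3*(-3 - 109)) = -41638 - (-4868 - 37*11881 - 202413)/(3*(-112)) = -41638 - (-1)*(-4868 - 439597 - 202413)/(3*112) = -41638 - (-1)*(-646878)/(3*112) = -41638 - 1*107813/56 = -41638 - 107813/56 = -2439541/56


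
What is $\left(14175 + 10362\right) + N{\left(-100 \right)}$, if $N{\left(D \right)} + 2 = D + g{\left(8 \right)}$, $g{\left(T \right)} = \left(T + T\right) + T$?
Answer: $24459$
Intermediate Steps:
$g{\left(T \right)} = 3 T$ ($g{\left(T \right)} = 2 T + T = 3 T$)
$N{\left(D \right)} = 22 + D$ ($N{\left(D \right)} = -2 + \left(D + 3 \cdot 8\right) = -2 + \left(D + 24\right) = -2 + \left(24 + D\right) = 22 + D$)
$\left(14175 + 10362\right) + N{\left(-100 \right)} = \left(14175 + 10362\right) + \left(22 - 100\right) = 24537 - 78 = 24459$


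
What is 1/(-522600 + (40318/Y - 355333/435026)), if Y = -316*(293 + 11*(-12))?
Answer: -2766547847/1445802357004697 ≈ -1.9135e-6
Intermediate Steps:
Y = -50876 (Y = -316*(293 - 132) = -316*161 = -50876)
1/(-522600 + (40318/Y - 355333/435026)) = 1/(-522600 + (40318/(-50876) - 355333/435026)) = 1/(-522600 + (40318*(-1/50876) - 355333*1/435026)) = 1/(-522600 + (-20159/25438 - 355333/435026)) = 1/(-522600 - 4452162497/2766547847) = 1/(-1445802357004697/2766547847) = -2766547847/1445802357004697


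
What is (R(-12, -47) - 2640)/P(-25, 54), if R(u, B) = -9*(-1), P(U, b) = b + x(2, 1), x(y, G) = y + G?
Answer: -877/19 ≈ -46.158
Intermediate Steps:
x(y, G) = G + y
P(U, b) = 3 + b (P(U, b) = b + (1 + 2) = b + 3 = 3 + b)
R(u, B) = 9
(R(-12, -47) - 2640)/P(-25, 54) = (9 - 2640)/(3 + 54) = -2631/57 = -2631*1/57 = -877/19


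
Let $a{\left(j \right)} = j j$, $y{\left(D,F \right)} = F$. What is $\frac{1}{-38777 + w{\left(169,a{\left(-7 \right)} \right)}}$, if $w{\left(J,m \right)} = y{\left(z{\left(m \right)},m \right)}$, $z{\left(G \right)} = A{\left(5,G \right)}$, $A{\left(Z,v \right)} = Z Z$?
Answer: $- \frac{1}{38728} \approx -2.5821 \cdot 10^{-5}$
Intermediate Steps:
$A{\left(Z,v \right)} = Z^{2}$
$z{\left(G \right)} = 25$ ($z{\left(G \right)} = 5^{2} = 25$)
$a{\left(j \right)} = j^{2}$
$w{\left(J,m \right)} = m$
$\frac{1}{-38777 + w{\left(169,a{\left(-7 \right)} \right)}} = \frac{1}{-38777 + \left(-7\right)^{2}} = \frac{1}{-38777 + 49} = \frac{1}{-38728} = - \frac{1}{38728}$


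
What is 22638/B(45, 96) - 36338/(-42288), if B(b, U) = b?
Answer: 17758351/35240 ≈ 503.93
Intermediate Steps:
22638/B(45, 96) - 36338/(-42288) = 22638/45 - 36338/(-42288) = 22638*(1/45) - 36338*(-1/42288) = 7546/15 + 18169/21144 = 17758351/35240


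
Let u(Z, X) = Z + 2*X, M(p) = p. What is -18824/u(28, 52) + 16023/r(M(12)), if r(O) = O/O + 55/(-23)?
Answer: -12312049/1056 ≈ -11659.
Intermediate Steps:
r(O) = -32/23 (r(O) = 1 + 55*(-1/23) = 1 - 55/23 = -32/23)
-18824/u(28, 52) + 16023/r(M(12)) = -18824/(28 + 2*52) + 16023/(-32/23) = -18824/(28 + 104) + 16023*(-23/32) = -18824/132 - 368529/32 = -18824*1/132 - 368529/32 = -4706/33 - 368529/32 = -12312049/1056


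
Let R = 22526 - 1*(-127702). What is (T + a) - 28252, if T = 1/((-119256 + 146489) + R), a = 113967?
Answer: 15211069616/177461 ≈ 85715.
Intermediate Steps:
R = 150228 (R = 22526 + 127702 = 150228)
T = 1/177461 (T = 1/((-119256 + 146489) + 150228) = 1/(27233 + 150228) = 1/177461 ≈ 5.6350e-6)
(T + a) - 28252 = (1/177461 + 113967) - 28252 = 20224697788/177461 - 28252 = 15211069616/177461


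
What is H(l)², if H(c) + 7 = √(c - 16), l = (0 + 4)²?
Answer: 49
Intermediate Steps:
l = 16 (l = 4² = 16)
H(c) = -7 + √(-16 + c) (H(c) = -7 + √(c - 16) = -7 + √(-16 + c))
H(l)² = (-7 + √(-16 + 16))² = (-7 + √0)² = (-7 + 0)² = (-7)² = 49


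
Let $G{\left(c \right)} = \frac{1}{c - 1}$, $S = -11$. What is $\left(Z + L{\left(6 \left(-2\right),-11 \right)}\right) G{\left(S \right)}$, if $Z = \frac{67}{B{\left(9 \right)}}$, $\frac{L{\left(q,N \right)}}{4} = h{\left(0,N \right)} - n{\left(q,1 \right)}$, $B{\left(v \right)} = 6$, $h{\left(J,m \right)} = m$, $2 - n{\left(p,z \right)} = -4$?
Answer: $\frac{341}{72} \approx 4.7361$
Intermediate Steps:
$n{\left(p,z \right)} = 6$ ($n{\left(p,z \right)} = 2 - -4 = 2 + 4 = 6$)
$L{\left(q,N \right)} = -24 + 4 N$ ($L{\left(q,N \right)} = 4 \left(N - 6\right) = 4 \left(-6 + N\right) = -24 + 4 N$)
$G{\left(c \right)} = \frac{1}{-1 + c}$
$Z = \frac{67}{6} \approx 11.167$
$\left(Z + L{\left(6 \left(-2\right),-11 \right)}\right) G{\left(S \right)} = \frac{\frac{67}{6} + \left(-24 + 4 \left(-11\right)\right)}{-1 - 11} = \frac{\frac{67}{6} - 68}{-12} = \left(\frac{67}{6} - 68\right) \left(- \frac{1}{12}\right) = \left(- \frac{341}{6}\right) \left(- \frac{1}{12}\right) = \frac{341}{72}$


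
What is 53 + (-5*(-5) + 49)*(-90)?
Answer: -6607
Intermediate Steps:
53 + (-5*(-5) + 49)*(-90) = 53 + (25 + 49)*(-90) = 53 + 74*(-90) = 53 - 6660 = -6607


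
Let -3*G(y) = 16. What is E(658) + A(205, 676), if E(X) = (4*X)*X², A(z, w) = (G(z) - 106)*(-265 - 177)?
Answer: 3418831372/3 ≈ 1.1396e+9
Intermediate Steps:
G(y) = -16/3 (G(y) = -⅓*16 = -16/3)
A(z, w) = 147628/3 (A(z, w) = (-16/3 - 106)*(-265 - 177) = -334/3*(-442) = 147628/3)
E(X) = 4*X³
E(658) + A(205, 676) = 4*658³ + 147628/3 = 4*284890312 + 147628/3 = 1139561248 + 147628/3 = 3418831372/3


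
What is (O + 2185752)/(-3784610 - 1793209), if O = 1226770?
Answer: -3412522/5577819 ≈ -0.61180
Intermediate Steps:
(O + 2185752)/(-3784610 - 1793209) = (1226770 + 2185752)/(-3784610 - 1793209) = 3412522/(-5577819) = 3412522*(-1/5577819) = -3412522/5577819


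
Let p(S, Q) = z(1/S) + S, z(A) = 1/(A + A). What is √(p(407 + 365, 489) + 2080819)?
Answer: √2081977 ≈ 1442.9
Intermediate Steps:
z(A) = 1/(2*A)
p(S, Q) = 3*S/2 (p(S, Q) = 1/(2*(1/S)) + S = S/2 + S = 3*S/2)
√(p(407 + 365, 489) + 2080819) = √(3*(407 + 365)/2 + 2080819) = √((3/2)*772 + 2080819) = √(1158 + 2080819) = √2081977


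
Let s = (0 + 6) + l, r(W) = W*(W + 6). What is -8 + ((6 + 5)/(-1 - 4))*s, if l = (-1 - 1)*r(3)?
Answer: 488/5 ≈ 97.600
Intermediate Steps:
r(W) = W*(6 + W)
l = -54 (l = (-1 - 1)*(3*(6 + 3)) = -6*9 = -2*27 = -54)
s = -48 (s = (0 + 6) - 54 = 6 - 54 = -48)
-8 + ((6 + 5)/(-1 - 4))*s = -8 + ((6 + 5)/(-1 - 4))*(-48) = -8 + (11/(-5))*(-48) = -8 + (11*(-⅕))*(-48) = -8 - 11/5*(-48) = -8 + 528/5 = 488/5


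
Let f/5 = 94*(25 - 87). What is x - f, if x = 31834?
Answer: 60974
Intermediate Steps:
f = -29140 (f = 5*(94*(25 - 87)) = 5*(94*(-62)) = 5*(-5828) = -29140)
x - f = 31834 - 1*(-29140) = 31834 + 29140 = 60974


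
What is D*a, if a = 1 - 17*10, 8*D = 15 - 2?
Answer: -2197/8 ≈ -274.63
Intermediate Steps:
D = 13/8 (D = (15 - 2)/8 = (1/8)*13 = 13/8 ≈ 1.6250)
a = -169 (a = 1 - 170 = -169)
D*a = (13/8)*(-169) = -2197/8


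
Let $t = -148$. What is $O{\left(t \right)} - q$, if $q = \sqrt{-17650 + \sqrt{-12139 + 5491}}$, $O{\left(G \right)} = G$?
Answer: $-148 - \sqrt{-17650 + 2 i \sqrt{1662}} \approx -148.31 - 132.85 i$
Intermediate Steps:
$q = \sqrt{-17650 + 2 i \sqrt{1662}}$ ($q = \sqrt{-17650 + \sqrt{-6648}} = \sqrt{-17650 + 2 i \sqrt{1662}} \approx 0.3069 + 132.85 i$)
$O{\left(t \right)} - q = -148 - \sqrt{-17650 + 2 i \sqrt{1662}}$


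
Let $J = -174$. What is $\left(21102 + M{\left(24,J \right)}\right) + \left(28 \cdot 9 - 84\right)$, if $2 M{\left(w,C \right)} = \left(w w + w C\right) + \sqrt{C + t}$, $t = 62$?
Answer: $19470 + 2 i \sqrt{7} \approx 19470.0 + 5.2915 i$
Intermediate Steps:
$M{\left(w,C \right)} = \frac{w^{2}}{2} + \frac{\sqrt{62 + C}}{2} + \frac{C w}{2}$ ($M{\left(w,C \right)} = \frac{\left(w w + w C\right) + \sqrt{C + 62}}{2} = \frac{\left(w^{2} + C w\right) + \sqrt{62 + C}}{2} = \frac{w^{2} + \sqrt{62 + C} + C w}{2} = \frac{w^{2}}{2} + \frac{\sqrt{62 + C}}{2} + \frac{C w}{2}$)
$\left(21102 + M{\left(24,J \right)}\right) + \left(28 \cdot 9 - 84\right) = \left(21102 + \left(\frac{24^{2}}{2} + \frac{\sqrt{62 - 174}}{2} + \frac{1}{2} \left(-174\right) 24\right)\right) + \left(28 \cdot 9 - 84\right) = \left(21102 + \left(\frac{1}{2} \cdot 576 + \frac{\sqrt{-112}}{2} - 2088\right)\right) + \left(252 - 84\right) = \left(21102 + \left(288 + \frac{4 i \sqrt{7}}{2} - 2088\right)\right) + 168 = \left(21102 + \left(288 + 2 i \sqrt{7} - 2088\right)\right) + 168 = \left(21102 - \left(1800 - 2 i \sqrt{7}\right)\right) + 168 = \left(19302 + 2 i \sqrt{7}\right) + 168 = 19470 + 2 i \sqrt{7}$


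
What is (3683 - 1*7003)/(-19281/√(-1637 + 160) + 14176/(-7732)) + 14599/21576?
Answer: 21004037192295404479/29970883859553251976 + 239183571437880*I*√1477/1389084346475401 ≈ 0.70082 + 6.6175*I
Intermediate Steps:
(3683 - 1*7003)/(-19281/√(-1637 + 160) + 14176/(-7732)) + 14599/21576 = (3683 - 7003)/(-19281*(-I*√1477/1477) + 14176*(-1/7732)) + 14599*(1/21576) = -3320/(-19281*(-I*√1477/1477) - 3544/1933) + 14599/21576 = -3320/(-(-19281)*I*√1477/1477 - 3544/1933) + 14599/21576 = -3320/(19281*I*√1477/1477 - 3544/1933) + 14599/21576 = -3320/(-3544/1933 + 19281*I*√1477/1477) + 14599/21576 = 14599/21576 - 3320/(-3544/1933 + 19281*I*√1477/1477)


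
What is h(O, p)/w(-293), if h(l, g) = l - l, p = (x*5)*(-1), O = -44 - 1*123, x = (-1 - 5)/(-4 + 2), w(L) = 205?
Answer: 0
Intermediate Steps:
x = 3 (x = -6/(-2) = -6*(-½) = 3)
O = -167 (O = -44 - 123 = -167)
p = -15 (p = (3*5)*(-1) = 15*(-1) = -15)
h(l, g) = 0
h(O, p)/w(-293) = 0/205 = 0*(1/205) = 0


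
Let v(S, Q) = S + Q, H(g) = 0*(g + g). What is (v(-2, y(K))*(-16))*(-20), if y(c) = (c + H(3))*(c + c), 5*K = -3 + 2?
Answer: -3072/5 ≈ -614.40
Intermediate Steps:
K = -⅕ (K = (-3 + 2)/5 = (⅕)*(-1) = -⅕ ≈ -0.20000)
H(g) = 0 (H(g) = 0*(2*g) = 0)
y(c) = 2*c² (y(c) = (c + 0)*(c + c) = c*(2*c) = 2*c²)
v(S, Q) = Q + S
(v(-2, y(K))*(-16))*(-20) = ((2*(-⅕)² - 2)*(-16))*(-20) = ((2*(1/25) - 2)*(-16))*(-20) = ((2/25 - 2)*(-16))*(-20) = -48/25*(-16)*(-20) = (768/25)*(-20) = -3072/5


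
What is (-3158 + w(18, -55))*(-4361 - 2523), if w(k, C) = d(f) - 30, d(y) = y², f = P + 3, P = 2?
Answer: 21774092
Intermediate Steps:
f = 5 (f = 2 + 3 = 5)
w(k, C) = -5 (w(k, C) = 5² - 30 = 25 - 30 = -5)
(-3158 + w(18, -55))*(-4361 - 2523) = (-3158 - 5)*(-4361 - 2523) = -3163*(-6884) = 21774092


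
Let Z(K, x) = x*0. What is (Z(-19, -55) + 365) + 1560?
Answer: 1925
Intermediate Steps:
Z(K, x) = 0
(Z(-19, -55) + 365) + 1560 = (0 + 365) + 1560 = 365 + 1560 = 1925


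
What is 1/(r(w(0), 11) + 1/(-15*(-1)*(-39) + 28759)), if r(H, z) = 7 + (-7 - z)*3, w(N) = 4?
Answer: -28174/1324177 ≈ -0.021277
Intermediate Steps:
r(H, z) = -14 - 3*z (r(H, z) = 7 + (-21 - 3*z) = -14 - 3*z)
1/(r(w(0), 11) + 1/(-15*(-1)*(-39) + 28759)) = 1/((-14 - 3*11) + 1/(-15*(-1)*(-39) + 28759)) = 1/((-14 - 33) + 1/(15*(-39) + 28759)) = 1/(-47 + 1/(-585 + 28759)) = 1/(-47 + 1/28174) = 1/(-1324177/28174) = -28174/1324177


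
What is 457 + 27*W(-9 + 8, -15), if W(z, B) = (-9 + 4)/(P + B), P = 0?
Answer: 466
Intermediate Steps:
W(z, B) = -5/B (W(z, B) = (-9 + 4)/(0 + B) = -5/B)
457 + 27*W(-9 + 8, -15) = 457 + 27*(-5/(-15)) = 457 + 27*(-5*(-1/15)) = 457 + 27*(⅓) = 457 + 9 = 466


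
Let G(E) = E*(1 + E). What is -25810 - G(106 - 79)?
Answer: -26566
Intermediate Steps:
-25810 - G(106 - 79) = -25810 - (106 - 79)*(1 + (106 - 79)) = -25810 - 27*(1 + 27) = -25810 - 27*28 = -25810 - 1*756 = -25810 - 756 = -26566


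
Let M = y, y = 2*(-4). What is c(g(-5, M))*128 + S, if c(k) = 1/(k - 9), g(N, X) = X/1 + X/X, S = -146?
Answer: -154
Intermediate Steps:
y = -8
M = -8
g(N, X) = 1 + X (g(N, X) = X*1 + 1 = X + 1 = 1 + X)
c(k) = 1/(-9 + k)
c(g(-5, M))*128 + S = 128/(-9 + (1 - 8)) - 146 = 128/(-9 - 7) - 146 = 128/(-16) - 146 = -1/16*128 - 146 = -8 - 146 = -154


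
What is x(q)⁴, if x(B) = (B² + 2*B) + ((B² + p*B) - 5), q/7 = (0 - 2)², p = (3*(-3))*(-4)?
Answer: 47625581474641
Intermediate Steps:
p = 36 (p = -9*(-4) = 36)
q = 28 (q = 7*(0 - 2)² = 7*(-2)² = 7*4 = 28)
x(B) = -5 + 2*B² + 38*B (x(B) = (B² + 2*B) + ((B² + 36*B) - 5) = (B² + 2*B) + (-5 + B² + 36*B) = -5 + 2*B² + 38*B)
x(q)⁴ = (-5 + 2*28² + 38*28)⁴ = (-5 + 2*784 + 1064)⁴ = (-5 + 1568 + 1064)⁴ = 2627⁴ = 47625581474641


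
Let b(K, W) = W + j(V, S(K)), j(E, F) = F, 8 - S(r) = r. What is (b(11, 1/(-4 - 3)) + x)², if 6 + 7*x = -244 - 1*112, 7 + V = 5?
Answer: 147456/49 ≈ 3009.3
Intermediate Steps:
V = -2 (V = -7 + 5 = -2)
S(r) = 8 - r
b(K, W) = 8 + W - K (b(K, W) = W + (8 - K) = 8 + W - K)
x = -362/7 (x = -6/7 + (-244 - 1*112)/7 = -6/7 + (-244 - 112)/7 = -6/7 + (⅐)*(-356) = -6/7 - 356/7 = -362/7 ≈ -51.714)
(b(11, 1/(-4 - 3)) + x)² = ((8 + 1/(-4 - 3) - 1*11) - 362/7)² = ((8 + 1/(-7) - 11) - 362/7)² = ((8 - ⅐ - 11) - 362/7)² = (-22/7 - 362/7)² = (-384/7)² = 147456/49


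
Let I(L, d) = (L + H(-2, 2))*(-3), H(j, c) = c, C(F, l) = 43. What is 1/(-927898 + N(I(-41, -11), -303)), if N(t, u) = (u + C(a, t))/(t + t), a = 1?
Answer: -9/8351092 ≈ -1.0777e-6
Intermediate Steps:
I(L, d) = -6 - 3*L (I(L, d) = (L + 2)*(-3) = (2 + L)*(-3) = -6 - 3*L)
N(t, u) = (43 + u)/(2*t) (N(t, u) = (u + 43)/(t + t) = (43 + u)/((2*t)) = (43 + u)*(1/(2*t)) = (43 + u)/(2*t))
1/(-927898 + N(I(-41, -11), -303)) = 1/(-927898 + (43 - 303)/(2*(-6 - 3*(-41)))) = 1/(-927898 + (½)*(-260)/(-6 + 123)) = 1/(-927898 + (½)*(-260)/117) = 1/(-927898 + (½)*(1/117)*(-260)) = 1/(-927898 - 10/9) = 1/(-8351092/9) = -9/8351092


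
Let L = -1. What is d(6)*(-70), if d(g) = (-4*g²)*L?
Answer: -10080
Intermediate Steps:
d(g) = 4*g² (d(g) = -4*g²*(-1) = 4*g²)
d(6)*(-70) = (4*6²)*(-70) = (4*36)*(-70) = 144*(-70) = -10080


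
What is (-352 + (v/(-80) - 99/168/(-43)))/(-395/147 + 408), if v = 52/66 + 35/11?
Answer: -1958192747/2254545040 ≈ -0.86855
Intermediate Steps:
v = 131/33 (v = 52*(1/66) + 35*(1/11) = 26/33 + 35/11 = 131/33 ≈ 3.9697)
(-352 + (v/(-80) - 99/168/(-43)))/(-395/147 + 408) = (-352 + ((131/33)/(-80) - 99/168/(-43)))/(-395/147 + 408) = (-352 + ((131/33)*(-1/80) - 99*1/168*(-1/43)))/(-395*1/147 + 408) = (-352 + (-131/2640 - 33/56*(-1/43)))/(-395/147 + 408) = (-352 + (-131/2640 + 33/2408))/(59581/147) = (-352 - 28541/794640)*(147/59581) = -279741821/794640*147/59581 = -1958192747/2254545040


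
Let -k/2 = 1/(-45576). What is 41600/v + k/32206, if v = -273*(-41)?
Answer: 782837683487/210632264136 ≈ 3.7166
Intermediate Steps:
v = 11193
k = 1/22788 (k = -2/(-45576) = -2*(-1/45576) = 1/22788 ≈ 4.3883e-5)
41600/v + k/32206 = 41600/11193 + (1/22788)/32206 = 41600*(1/11193) + (1/22788)*(1/32206) = 3200/861 + 1/733910328 = 782837683487/210632264136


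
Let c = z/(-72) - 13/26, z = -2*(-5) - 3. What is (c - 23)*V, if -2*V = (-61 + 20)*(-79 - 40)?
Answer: 8289421/144 ≈ 57565.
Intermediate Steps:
z = 7 (z = 10 - 3 = 7)
V = -4879/2 (V = -(-61 + 20)*(-79 - 40)/2 = -(-41)*(-119)/2 = -½*4879 = -4879/2 ≈ -2439.5)
c = -43/72 (c = 7/(-72) - 13/26 = 7*(-1/72) - 13*1/26 = -7/72 - ½ = -43/72 ≈ -0.59722)
(c - 23)*V = (-43/72 - 23)*(-4879/2) = -1699/72*(-4879/2) = 8289421/144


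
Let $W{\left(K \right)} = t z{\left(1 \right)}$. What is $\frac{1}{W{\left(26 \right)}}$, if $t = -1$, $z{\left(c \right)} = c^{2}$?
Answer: $-1$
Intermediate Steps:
$W{\left(K \right)} = -1$ ($W{\left(K \right)} = - 1^{2} = \left(-1\right) 1 = -1$)
$\frac{1}{W{\left(26 \right)}} = \frac{1}{-1} = -1$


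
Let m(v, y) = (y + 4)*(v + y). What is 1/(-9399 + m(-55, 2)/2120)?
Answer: -20/187983 ≈ -0.00010639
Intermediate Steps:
m(v, y) = (4 + y)*(v + y)
1/(-9399 + m(-55, 2)/2120) = 1/(-9399 + (2² + 4*(-55) + 4*2 - 55*2)/2120) = 1/(-9399 + (4 - 220 + 8 - 110)*(1/2120)) = 1/(-9399 - 318*1/2120) = 1/(-9399 - 3/20) = 1/(-187983/20) = -20/187983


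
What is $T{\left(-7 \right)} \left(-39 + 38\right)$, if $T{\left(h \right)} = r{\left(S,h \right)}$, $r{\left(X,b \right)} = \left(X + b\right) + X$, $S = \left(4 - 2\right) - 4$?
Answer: $11$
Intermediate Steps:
$S = -2$ ($S = 2 - 4 = -2$)
$r{\left(X,b \right)} = b + 2 X$
$T{\left(h \right)} = -4 + h$ ($T{\left(h \right)} = h + 2 \left(-2\right) = h - 4 = -4 + h$)
$T{\left(-7 \right)} \left(-39 + 38\right) = \left(-4 - 7\right) \left(-39 + 38\right) = \left(-11\right) \left(-1\right) = 11$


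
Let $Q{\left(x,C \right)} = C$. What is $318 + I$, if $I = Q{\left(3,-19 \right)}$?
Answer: $299$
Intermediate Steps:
$I = -19$
$318 + I = 318 - 19 = 299$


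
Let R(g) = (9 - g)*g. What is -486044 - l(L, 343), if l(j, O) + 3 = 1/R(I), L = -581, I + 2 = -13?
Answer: -174974759/360 ≈ -4.8604e+5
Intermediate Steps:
I = -15 (I = -2 - 13 = -15)
R(g) = g*(9 - g)
l(j, O) = -1081/360 (l(j, O) = -3 + 1/(-15*(9 - 1*(-15))) = -3 + 1/(-15*(9 + 15)) = -3 + 1/(-15*24) = -3 + 1/(-360) = -3 - 1/360 = -1081/360)
-486044 - l(L, 343) = -486044 - 1*(-1081/360) = -486044 + 1081/360 = -174974759/360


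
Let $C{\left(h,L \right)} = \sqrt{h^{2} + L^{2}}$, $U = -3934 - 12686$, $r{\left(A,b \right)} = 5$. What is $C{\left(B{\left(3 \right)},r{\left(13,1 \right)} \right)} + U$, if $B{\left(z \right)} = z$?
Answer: $-16620 + \sqrt{34} \approx -16614.0$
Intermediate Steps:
$U = -16620$
$C{\left(h,L \right)} = \sqrt{L^{2} + h^{2}}$
$C{\left(B{\left(3 \right)},r{\left(13,1 \right)} \right)} + U = \sqrt{5^{2} + 3^{2}} - 16620 = \sqrt{25 + 9} - 16620 = \sqrt{34} - 16620 = -16620 + \sqrt{34}$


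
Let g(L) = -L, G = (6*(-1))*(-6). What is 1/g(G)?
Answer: -1/36 ≈ -0.027778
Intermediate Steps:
G = 36 (G = -6*(-6) = 36)
1/g(G) = 1/(-1*36) = 1/(-36) = -1/36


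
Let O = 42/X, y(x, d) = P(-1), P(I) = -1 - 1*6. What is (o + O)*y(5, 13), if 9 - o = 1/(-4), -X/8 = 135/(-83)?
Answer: -7861/90 ≈ -87.344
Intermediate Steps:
X = 1080/83 (X = -1080/(-83) = -1080*(-1)/83 = -8*(-135/83) = 1080/83 ≈ 13.012)
o = 37/4 (o = 9 - 1/(-4) = 9 - 1*(-¼) = 9 + ¼ = 37/4 ≈ 9.2500)
P(I) = -7 (P(I) = -1 - 6 = -7)
y(x, d) = -7
O = 581/180 (O = 42/(1080/83) = 42*(83/1080) = 581/180 ≈ 3.2278)
(o + O)*y(5, 13) = (37/4 + 581/180)*(-7) = (1123/90)*(-7) = -7861/90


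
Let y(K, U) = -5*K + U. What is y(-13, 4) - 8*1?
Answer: 61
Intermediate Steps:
y(K, U) = U - 5*K
y(-13, 4) - 8*1 = (4 - 5*(-13)) - 8*1 = (4 + 65) - 8 = 69 - 8 = 61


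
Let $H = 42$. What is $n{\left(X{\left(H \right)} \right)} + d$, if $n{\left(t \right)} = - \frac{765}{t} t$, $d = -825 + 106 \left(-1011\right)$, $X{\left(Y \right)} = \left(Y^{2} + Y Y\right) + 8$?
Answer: $-108756$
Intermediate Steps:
$X{\left(Y \right)} = 8 + 2 Y^{2}$ ($X{\left(Y \right)} = \left(Y^{2} + Y^{2}\right) + 8 = 2 Y^{2} + 8 = 8 + 2 Y^{2}$)
$d = -107991$ ($d = -825 - 107166 = -107991$)
$n{\left(t \right)} = -765$
$n{\left(X{\left(H \right)} \right)} + d = -765 - 107991 = -108756$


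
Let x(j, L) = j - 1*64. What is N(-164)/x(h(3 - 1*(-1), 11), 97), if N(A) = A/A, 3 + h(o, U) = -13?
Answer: -1/80 ≈ -0.012500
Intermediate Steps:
h(o, U) = -16 (h(o, U) = -3 - 13 = -16)
x(j, L) = -64 + j (x(j, L) = j - 64 = -64 + j)
N(A) = 1
N(-164)/x(h(3 - 1*(-1), 11), 97) = 1/(-64 - 16) = 1/(-80) = 1*(-1/80) = -1/80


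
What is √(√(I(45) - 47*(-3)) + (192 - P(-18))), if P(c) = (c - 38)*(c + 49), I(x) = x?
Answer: √(1928 + √186) ≈ 44.064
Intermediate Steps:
P(c) = (-38 + c)*(49 + c)
√(√(I(45) - 47*(-3)) + (192 - P(-18))) = √(√(45 - 47*(-3)) + (192 - (-1862 + (-18)² + 11*(-18)))) = √(√(45 + 141) + (192 - (-1862 + 324 - 198))) = √(√186 + (192 - 1*(-1736))) = √(√186 + (192 + 1736)) = √(√186 + 1928) = √(1928 + √186)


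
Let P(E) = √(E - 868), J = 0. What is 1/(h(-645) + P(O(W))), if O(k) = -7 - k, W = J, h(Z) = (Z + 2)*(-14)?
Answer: 1286/11576697 - 5*I*√35/81036879 ≈ 0.00011109 - 3.6502e-7*I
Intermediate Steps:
h(Z) = -28 - 14*Z (h(Z) = (2 + Z)*(-14) = -28 - 14*Z)
W = 0
P(E) = √(-868 + E)
1/(h(-645) + P(O(W))) = 1/((-28 - 14*(-645)) + √(-868 + (-7 - 1*0))) = 1/((-28 + 9030) + √(-868 + (-7 + 0))) = 1/(9002 + √(-868 - 7)) = 1/(9002 + √(-875)) = 1/(9002 + 5*I*√35)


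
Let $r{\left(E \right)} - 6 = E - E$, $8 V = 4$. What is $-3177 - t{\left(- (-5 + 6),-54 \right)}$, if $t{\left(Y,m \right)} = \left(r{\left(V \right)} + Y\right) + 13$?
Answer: $-3195$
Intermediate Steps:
$V = \frac{1}{2}$ ($V = \frac{1}{8} \cdot 4 = \frac{1}{2} \approx 0.5$)
$r{\left(E \right)} = 6$ ($r{\left(E \right)} = 6 + \left(E - E\right) = 6 + 0 = 6$)
$t{\left(Y,m \right)} = 19 + Y$ ($t{\left(Y,m \right)} = \left(6 + Y\right) + 13 = 19 + Y$)
$-3177 - t{\left(- (-5 + 6),-54 \right)} = -3177 - \left(19 - \left(-5 + 6\right)\right) = -3177 - \left(19 - 1\right) = -3177 - 18 = -3195$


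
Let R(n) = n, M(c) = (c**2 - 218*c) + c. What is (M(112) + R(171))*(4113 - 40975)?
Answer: 427193718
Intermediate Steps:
M(c) = c**2 - 217*c
(M(112) + R(171))*(4113 - 40975) = (112*(-217 + 112) + 171)*(4113 - 40975) = (112*(-105) + 171)*(-36862) = (-11760 + 171)*(-36862) = -11589*(-36862) = 427193718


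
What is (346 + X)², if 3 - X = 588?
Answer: 57121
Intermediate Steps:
X = -585 (X = 3 - 1*588 = 3 - 588 = -585)
(346 + X)² = (346 - 585)² = (-239)² = 57121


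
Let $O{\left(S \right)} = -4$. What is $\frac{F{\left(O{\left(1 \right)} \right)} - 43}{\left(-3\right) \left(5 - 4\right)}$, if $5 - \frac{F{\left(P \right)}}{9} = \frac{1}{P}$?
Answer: $- \frac{17}{12} \approx -1.4167$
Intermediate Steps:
$F{\left(P \right)} = 45 - \frac{9}{P}$
$\frac{F{\left(O{\left(1 \right)} \right)} - 43}{\left(-3\right) \left(5 - 4\right)} = \frac{\left(45 - \frac{9}{-4}\right) - 43}{\left(-3\right) \left(5 - 4\right)} = \frac{\left(45 - - \frac{9}{4}\right) - 43}{\left(-3\right) 1} = \frac{\left(45 + \frac{9}{4}\right) - 43}{-3} = - \frac{\frac{189}{4} - 43}{3} = \left(- \frac{1}{3}\right) \frac{17}{4} = - \frac{17}{12}$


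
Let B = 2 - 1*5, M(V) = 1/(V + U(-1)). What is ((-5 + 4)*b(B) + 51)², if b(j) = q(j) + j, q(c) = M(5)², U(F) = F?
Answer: 744769/256 ≈ 2909.3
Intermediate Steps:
M(V) = 1/(-1 + V) (M(V) = 1/(V - 1) = 1/(-1 + V))
B = -3 (B = 2 - 5 = -3)
q(c) = 1/16 (q(c) = (1/(-1 + 5))² = (1/4)² = (¼)² = 1/16)
b(j) = 1/16 + j
((-5 + 4)*b(B) + 51)² = ((-5 + 4)*(1/16 - 3) + 51)² = (-1*(-47/16) + 51)² = (47/16 + 51)² = (863/16)² = 744769/256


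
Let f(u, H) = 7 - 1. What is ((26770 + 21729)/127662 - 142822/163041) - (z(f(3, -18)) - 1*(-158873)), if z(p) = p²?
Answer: -367507169049087/2312682238 ≈ -1.5891e+5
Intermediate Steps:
f(u, H) = 6
((26770 + 21729)/127662 - 142822/163041) - (z(f(3, -18)) - 1*(-158873)) = ((26770 + 21729)/127662 - 142822/163041) - (6² - 1*(-158873)) = (48499*(1/127662) - 142822*1/163041) - (36 + 158873) = (48499/127662 - 142822/163041) - 1*158909 = -1147290745/2312682238 - 158909 = -367507169049087/2312682238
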